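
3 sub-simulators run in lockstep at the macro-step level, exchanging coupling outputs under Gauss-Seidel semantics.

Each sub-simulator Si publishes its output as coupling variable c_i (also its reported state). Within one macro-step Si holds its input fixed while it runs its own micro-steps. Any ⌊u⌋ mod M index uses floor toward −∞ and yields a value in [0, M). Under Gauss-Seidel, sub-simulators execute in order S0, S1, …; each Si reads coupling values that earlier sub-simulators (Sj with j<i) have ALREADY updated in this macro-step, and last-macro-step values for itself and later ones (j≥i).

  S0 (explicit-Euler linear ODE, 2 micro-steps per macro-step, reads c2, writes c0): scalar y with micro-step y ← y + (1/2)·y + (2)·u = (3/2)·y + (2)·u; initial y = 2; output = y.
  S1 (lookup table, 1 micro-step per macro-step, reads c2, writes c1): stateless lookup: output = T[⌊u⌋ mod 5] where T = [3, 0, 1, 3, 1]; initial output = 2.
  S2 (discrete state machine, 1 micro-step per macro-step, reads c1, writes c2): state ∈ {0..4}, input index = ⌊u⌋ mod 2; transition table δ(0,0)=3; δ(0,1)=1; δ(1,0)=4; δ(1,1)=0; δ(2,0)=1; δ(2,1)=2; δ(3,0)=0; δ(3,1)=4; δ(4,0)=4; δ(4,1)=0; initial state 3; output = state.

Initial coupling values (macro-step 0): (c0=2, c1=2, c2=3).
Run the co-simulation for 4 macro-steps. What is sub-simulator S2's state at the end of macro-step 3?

S2 state at macro-step 3 = 1

macro 1: S0 reads c2=3 → after 2×micro: 39/2; S1 reads c2=3 → after 1×micro: 3; S2 reads c1=3 → after 1×micro: 4 ⇒ (c0=39/2, c1=3, c2=4)
macro 2: S0 reads c2=4 → after 2×micro: 511/8; S1 reads c2=4 → after 1×micro: 1; S2 reads c1=1 → after 1×micro: 0 ⇒ (c0=511/8, c1=1, c2=0)
macro 3: S0 reads c2=0 → after 2×micro: 4599/32; S1 reads c2=0 → after 1×micro: 3; S2 reads c1=3 → after 1×micro: 1 ⇒ (c0=4599/32, c1=3, c2=1)
macro 4: S0 reads c2=1 → after 2×micro: 42031/128; S1 reads c2=1 → after 1×micro: 0; S2 reads c1=0 → after 1×micro: 4 ⇒ (c0=42031/128, c1=0, c2=4)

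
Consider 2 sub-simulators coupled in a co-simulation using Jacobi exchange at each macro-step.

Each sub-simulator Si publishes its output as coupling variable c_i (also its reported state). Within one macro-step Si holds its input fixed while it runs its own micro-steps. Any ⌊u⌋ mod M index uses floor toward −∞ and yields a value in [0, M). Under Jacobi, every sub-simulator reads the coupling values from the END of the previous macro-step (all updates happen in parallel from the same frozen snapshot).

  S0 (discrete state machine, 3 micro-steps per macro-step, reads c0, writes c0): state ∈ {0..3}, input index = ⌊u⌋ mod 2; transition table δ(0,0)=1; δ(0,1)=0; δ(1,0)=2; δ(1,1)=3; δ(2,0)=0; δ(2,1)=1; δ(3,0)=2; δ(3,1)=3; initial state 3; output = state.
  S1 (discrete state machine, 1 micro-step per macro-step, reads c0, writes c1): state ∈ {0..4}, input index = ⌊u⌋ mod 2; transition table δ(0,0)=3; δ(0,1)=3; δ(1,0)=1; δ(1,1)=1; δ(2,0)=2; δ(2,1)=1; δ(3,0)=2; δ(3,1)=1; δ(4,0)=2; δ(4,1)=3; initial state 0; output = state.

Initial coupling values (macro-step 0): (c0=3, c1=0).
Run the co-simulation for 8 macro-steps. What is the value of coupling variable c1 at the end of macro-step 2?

c1 at macro-step 2 = 1

macro 1: S0 reads c0=3 → after 3×micro: 3; S1 reads c0=3 → after 1×micro: 3 ⇒ (c0=3, c1=3)
macro 2: S0 reads c0=3 → after 3×micro: 3; S1 reads c0=3 → after 1×micro: 1 ⇒ (c0=3, c1=1)
macro 3: S0 reads c0=3 → after 3×micro: 3; S1 reads c0=3 → after 1×micro: 1 ⇒ (c0=3, c1=1)
macro 4: S0 reads c0=3 → after 3×micro: 3; S1 reads c0=3 → after 1×micro: 1 ⇒ (c0=3, c1=1)
macro 5: S0 reads c0=3 → after 3×micro: 3; S1 reads c0=3 → after 1×micro: 1 ⇒ (c0=3, c1=1)
macro 6: S0 reads c0=3 → after 3×micro: 3; S1 reads c0=3 → after 1×micro: 1 ⇒ (c0=3, c1=1)
macro 7: S0 reads c0=3 → after 3×micro: 3; S1 reads c0=3 → after 1×micro: 1 ⇒ (c0=3, c1=1)
macro 8: S0 reads c0=3 → after 3×micro: 3; S1 reads c0=3 → after 1×micro: 1 ⇒ (c0=3, c1=1)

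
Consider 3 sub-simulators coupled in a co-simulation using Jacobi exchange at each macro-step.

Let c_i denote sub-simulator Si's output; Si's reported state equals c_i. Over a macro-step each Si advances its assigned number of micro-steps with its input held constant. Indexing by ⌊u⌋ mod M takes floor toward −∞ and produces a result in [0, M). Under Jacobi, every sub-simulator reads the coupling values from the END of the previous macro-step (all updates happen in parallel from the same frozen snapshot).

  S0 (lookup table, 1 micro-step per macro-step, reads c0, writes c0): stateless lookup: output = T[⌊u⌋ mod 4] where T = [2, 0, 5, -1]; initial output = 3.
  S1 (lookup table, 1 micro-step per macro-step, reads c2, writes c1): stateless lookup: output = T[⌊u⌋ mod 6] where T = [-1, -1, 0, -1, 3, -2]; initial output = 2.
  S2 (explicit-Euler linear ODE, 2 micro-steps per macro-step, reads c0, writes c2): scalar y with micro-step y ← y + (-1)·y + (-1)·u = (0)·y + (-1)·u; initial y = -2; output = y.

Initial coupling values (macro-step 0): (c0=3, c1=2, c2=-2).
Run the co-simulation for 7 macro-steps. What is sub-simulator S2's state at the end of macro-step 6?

S2 state at macro-step 6 = 1

macro 1: S0 reads c0=3 → after 1×micro: -1; S1 reads c2=-2 → after 1×micro: 3; S2 reads c0=3 → after 2×micro: -3 ⇒ (c0=-1, c1=3, c2=-3)
macro 2: S0 reads c0=-1 → after 1×micro: -1; S1 reads c2=-3 → after 1×micro: -1; S2 reads c0=-1 → after 2×micro: 1 ⇒ (c0=-1, c1=-1, c2=1)
macro 3: S0 reads c0=-1 → after 1×micro: -1; S1 reads c2=1 → after 1×micro: -1; S2 reads c0=-1 → after 2×micro: 1 ⇒ (c0=-1, c1=-1, c2=1)
macro 4: S0 reads c0=-1 → after 1×micro: -1; S1 reads c2=1 → after 1×micro: -1; S2 reads c0=-1 → after 2×micro: 1 ⇒ (c0=-1, c1=-1, c2=1)
macro 5: S0 reads c0=-1 → after 1×micro: -1; S1 reads c2=1 → after 1×micro: -1; S2 reads c0=-1 → after 2×micro: 1 ⇒ (c0=-1, c1=-1, c2=1)
macro 6: S0 reads c0=-1 → after 1×micro: -1; S1 reads c2=1 → after 1×micro: -1; S2 reads c0=-1 → after 2×micro: 1 ⇒ (c0=-1, c1=-1, c2=1)
macro 7: S0 reads c0=-1 → after 1×micro: -1; S1 reads c2=1 → after 1×micro: -1; S2 reads c0=-1 → after 2×micro: 1 ⇒ (c0=-1, c1=-1, c2=1)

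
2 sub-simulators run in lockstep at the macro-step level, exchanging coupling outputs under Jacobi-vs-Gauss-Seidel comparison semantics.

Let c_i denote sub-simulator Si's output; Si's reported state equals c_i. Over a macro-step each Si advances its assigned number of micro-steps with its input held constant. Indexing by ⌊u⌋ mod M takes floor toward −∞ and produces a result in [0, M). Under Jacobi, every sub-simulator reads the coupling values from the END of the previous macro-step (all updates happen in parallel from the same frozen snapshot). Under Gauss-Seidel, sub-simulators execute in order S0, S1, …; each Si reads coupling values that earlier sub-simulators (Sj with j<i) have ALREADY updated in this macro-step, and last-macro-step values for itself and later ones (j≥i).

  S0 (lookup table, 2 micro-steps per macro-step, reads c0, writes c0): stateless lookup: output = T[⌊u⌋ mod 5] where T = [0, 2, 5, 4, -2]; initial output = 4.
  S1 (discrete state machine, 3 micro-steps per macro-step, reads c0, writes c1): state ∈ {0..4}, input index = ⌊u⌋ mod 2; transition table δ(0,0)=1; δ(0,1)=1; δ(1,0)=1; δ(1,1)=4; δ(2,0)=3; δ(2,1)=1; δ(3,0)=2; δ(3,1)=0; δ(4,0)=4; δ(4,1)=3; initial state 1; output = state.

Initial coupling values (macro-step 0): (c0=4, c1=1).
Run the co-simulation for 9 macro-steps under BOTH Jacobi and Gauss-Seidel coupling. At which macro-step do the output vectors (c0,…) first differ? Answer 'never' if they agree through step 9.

first divergence at macro-step: never

[Jacobi] macro 1: S0 reads c0=4 → after 2×micro: -2; S1 reads c0=4 → after 3×micro: 1 ⇒ (c0=-2, c1=1)
[Jacobi] macro 2: S0 reads c0=-2 → after 2×micro: 4; S1 reads c0=-2 → after 3×micro: 1 ⇒ (c0=4, c1=1)
[Jacobi] macro 3: S0 reads c0=4 → after 2×micro: -2; S1 reads c0=4 → after 3×micro: 1 ⇒ (c0=-2, c1=1)
[Jacobi] macro 4: S0 reads c0=-2 → after 2×micro: 4; S1 reads c0=-2 → after 3×micro: 1 ⇒ (c0=4, c1=1)
[Jacobi] macro 5: S0 reads c0=4 → after 2×micro: -2; S1 reads c0=4 → after 3×micro: 1 ⇒ (c0=-2, c1=1)
[Jacobi] macro 6: S0 reads c0=-2 → after 2×micro: 4; S1 reads c0=-2 → after 3×micro: 1 ⇒ (c0=4, c1=1)
[Jacobi] macro 7: S0 reads c0=4 → after 2×micro: -2; S1 reads c0=4 → after 3×micro: 1 ⇒ (c0=-2, c1=1)
[Jacobi] macro 8: S0 reads c0=-2 → after 2×micro: 4; S1 reads c0=-2 → after 3×micro: 1 ⇒ (c0=4, c1=1)
[Jacobi] macro 9: S0 reads c0=4 → after 2×micro: -2; S1 reads c0=4 → after 3×micro: 1 ⇒ (c0=-2, c1=1)
[Gauss-Seidel] macro 1: S0 reads c0=4 → after 2×micro: -2; S1 reads c0=-2 → after 3×micro: 1 ⇒ (c0=-2, c1=1)
[Gauss-Seidel] macro 2: S0 reads c0=-2 → after 2×micro: 4; S1 reads c0=4 → after 3×micro: 1 ⇒ (c0=4, c1=1)
[Gauss-Seidel] macro 3: S0 reads c0=4 → after 2×micro: -2; S1 reads c0=-2 → after 3×micro: 1 ⇒ (c0=-2, c1=1)
[Gauss-Seidel] macro 4: S0 reads c0=-2 → after 2×micro: 4; S1 reads c0=4 → after 3×micro: 1 ⇒ (c0=4, c1=1)
[Gauss-Seidel] macro 5: S0 reads c0=4 → after 2×micro: -2; S1 reads c0=-2 → after 3×micro: 1 ⇒ (c0=-2, c1=1)
[Gauss-Seidel] macro 6: S0 reads c0=-2 → after 2×micro: 4; S1 reads c0=4 → after 3×micro: 1 ⇒ (c0=4, c1=1)
[Gauss-Seidel] macro 7: S0 reads c0=4 → after 2×micro: -2; S1 reads c0=-2 → after 3×micro: 1 ⇒ (c0=-2, c1=1)
[Gauss-Seidel] macro 8: S0 reads c0=-2 → after 2×micro: 4; S1 reads c0=4 → after 3×micro: 1 ⇒ (c0=4, c1=1)
[Gauss-Seidel] macro 9: S0 reads c0=4 → after 2×micro: -2; S1 reads c0=-2 → after 3×micro: 1 ⇒ (c0=-2, c1=1)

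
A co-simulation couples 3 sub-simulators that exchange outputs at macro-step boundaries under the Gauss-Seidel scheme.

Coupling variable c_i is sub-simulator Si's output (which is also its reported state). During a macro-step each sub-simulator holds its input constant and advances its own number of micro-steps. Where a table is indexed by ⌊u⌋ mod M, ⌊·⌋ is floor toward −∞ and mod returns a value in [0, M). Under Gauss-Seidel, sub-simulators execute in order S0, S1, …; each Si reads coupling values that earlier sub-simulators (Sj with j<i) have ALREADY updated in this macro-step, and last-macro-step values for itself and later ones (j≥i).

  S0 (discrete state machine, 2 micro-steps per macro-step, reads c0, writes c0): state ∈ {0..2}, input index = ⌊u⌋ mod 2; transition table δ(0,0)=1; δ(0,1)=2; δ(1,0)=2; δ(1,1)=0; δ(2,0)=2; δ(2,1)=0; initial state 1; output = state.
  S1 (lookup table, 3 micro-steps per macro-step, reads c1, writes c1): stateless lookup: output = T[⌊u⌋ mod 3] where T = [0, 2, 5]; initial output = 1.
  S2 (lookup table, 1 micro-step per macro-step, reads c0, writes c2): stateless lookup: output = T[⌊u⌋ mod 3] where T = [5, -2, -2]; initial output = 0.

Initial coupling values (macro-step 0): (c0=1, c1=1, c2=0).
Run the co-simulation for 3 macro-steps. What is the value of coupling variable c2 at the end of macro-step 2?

c2 at macro-step 2 = -2

macro 1: S0 reads c0=1 → after 2×micro: 2; S1 reads c1=1 → after 3×micro: 2; S2 reads c0=2 → after 1×micro: -2 ⇒ (c0=2, c1=2, c2=-2)
macro 2: S0 reads c0=2 → after 2×micro: 2; S1 reads c1=2 → after 3×micro: 5; S2 reads c0=2 → after 1×micro: -2 ⇒ (c0=2, c1=5, c2=-2)
macro 3: S0 reads c0=2 → after 2×micro: 2; S1 reads c1=5 → after 3×micro: 5; S2 reads c0=2 → after 1×micro: -2 ⇒ (c0=2, c1=5, c2=-2)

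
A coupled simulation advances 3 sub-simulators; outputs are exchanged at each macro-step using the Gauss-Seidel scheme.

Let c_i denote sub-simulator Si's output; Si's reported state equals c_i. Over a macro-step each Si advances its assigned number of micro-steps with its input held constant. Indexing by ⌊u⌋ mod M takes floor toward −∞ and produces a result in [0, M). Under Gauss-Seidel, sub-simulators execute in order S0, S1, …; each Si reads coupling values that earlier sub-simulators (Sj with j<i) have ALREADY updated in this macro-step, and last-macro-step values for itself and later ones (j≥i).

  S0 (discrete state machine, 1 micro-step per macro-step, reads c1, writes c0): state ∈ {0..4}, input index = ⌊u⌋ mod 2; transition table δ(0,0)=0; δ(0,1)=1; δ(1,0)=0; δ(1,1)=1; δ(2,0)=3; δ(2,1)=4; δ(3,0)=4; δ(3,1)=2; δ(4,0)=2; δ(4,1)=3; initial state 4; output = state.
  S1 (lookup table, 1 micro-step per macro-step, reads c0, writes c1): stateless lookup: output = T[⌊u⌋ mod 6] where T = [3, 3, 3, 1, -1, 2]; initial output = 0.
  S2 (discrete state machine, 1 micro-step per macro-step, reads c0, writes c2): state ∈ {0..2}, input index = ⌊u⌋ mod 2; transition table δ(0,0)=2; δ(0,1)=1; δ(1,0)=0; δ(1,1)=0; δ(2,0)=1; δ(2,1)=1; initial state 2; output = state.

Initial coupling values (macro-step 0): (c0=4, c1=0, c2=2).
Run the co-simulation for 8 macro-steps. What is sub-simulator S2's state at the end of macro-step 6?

macro 1: S0 reads c1=0 → after 1×micro: 2; S1 reads c0=2 → after 1×micro: 3; S2 reads c0=2 → after 1×micro: 1 ⇒ (c0=2, c1=3, c2=1)
macro 2: S0 reads c1=3 → after 1×micro: 4; S1 reads c0=4 → after 1×micro: -1; S2 reads c0=4 → after 1×micro: 0 ⇒ (c0=4, c1=-1, c2=0)
macro 3: S0 reads c1=-1 → after 1×micro: 3; S1 reads c0=3 → after 1×micro: 1; S2 reads c0=3 → after 1×micro: 1 ⇒ (c0=3, c1=1, c2=1)
macro 4: S0 reads c1=1 → after 1×micro: 2; S1 reads c0=2 → after 1×micro: 3; S2 reads c0=2 → after 1×micro: 0 ⇒ (c0=2, c1=3, c2=0)
macro 5: S0 reads c1=3 → after 1×micro: 4; S1 reads c0=4 → after 1×micro: -1; S2 reads c0=4 → after 1×micro: 2 ⇒ (c0=4, c1=-1, c2=2)
macro 6: S0 reads c1=-1 → after 1×micro: 3; S1 reads c0=3 → after 1×micro: 1; S2 reads c0=3 → after 1×micro: 1 ⇒ (c0=3, c1=1, c2=1)
macro 7: S0 reads c1=1 → after 1×micro: 2; S1 reads c0=2 → after 1×micro: 3; S2 reads c0=2 → after 1×micro: 0 ⇒ (c0=2, c1=3, c2=0)
macro 8: S0 reads c1=3 → after 1×micro: 4; S1 reads c0=4 → after 1×micro: -1; S2 reads c0=4 → after 1×micro: 2 ⇒ (c0=4, c1=-1, c2=2)

S2 state at macro-step 6 = 1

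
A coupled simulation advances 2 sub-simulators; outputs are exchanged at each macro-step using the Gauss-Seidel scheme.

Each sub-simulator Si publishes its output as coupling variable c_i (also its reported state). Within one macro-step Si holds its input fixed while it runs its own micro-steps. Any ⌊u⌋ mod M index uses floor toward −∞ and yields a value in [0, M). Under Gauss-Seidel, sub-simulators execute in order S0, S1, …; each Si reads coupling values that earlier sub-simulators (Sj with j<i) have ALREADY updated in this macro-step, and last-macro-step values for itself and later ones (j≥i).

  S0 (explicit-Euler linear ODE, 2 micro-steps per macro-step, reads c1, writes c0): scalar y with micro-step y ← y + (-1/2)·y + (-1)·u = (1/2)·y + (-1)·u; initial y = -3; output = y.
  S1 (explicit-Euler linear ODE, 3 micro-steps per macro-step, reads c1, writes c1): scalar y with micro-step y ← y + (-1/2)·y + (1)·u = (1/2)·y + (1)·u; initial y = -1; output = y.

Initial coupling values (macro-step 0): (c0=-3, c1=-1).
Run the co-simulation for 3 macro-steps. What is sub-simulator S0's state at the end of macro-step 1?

macro 1: S0 reads c1=-1 → after 2×micro: 3/4; S1 reads c1=-1 → after 3×micro: -15/8 ⇒ (c0=3/4, c1=-15/8)
macro 2: S0 reads c1=-15/8 → after 2×micro: 3; S1 reads c1=-15/8 → after 3×micro: -225/64 ⇒ (c0=3, c1=-225/64)
macro 3: S0 reads c1=-225/64 → after 2×micro: 771/128; S1 reads c1=-225/64 → after 3×micro: -3375/512 ⇒ (c0=771/128, c1=-3375/512)

S0 state at macro-step 1 = 3/4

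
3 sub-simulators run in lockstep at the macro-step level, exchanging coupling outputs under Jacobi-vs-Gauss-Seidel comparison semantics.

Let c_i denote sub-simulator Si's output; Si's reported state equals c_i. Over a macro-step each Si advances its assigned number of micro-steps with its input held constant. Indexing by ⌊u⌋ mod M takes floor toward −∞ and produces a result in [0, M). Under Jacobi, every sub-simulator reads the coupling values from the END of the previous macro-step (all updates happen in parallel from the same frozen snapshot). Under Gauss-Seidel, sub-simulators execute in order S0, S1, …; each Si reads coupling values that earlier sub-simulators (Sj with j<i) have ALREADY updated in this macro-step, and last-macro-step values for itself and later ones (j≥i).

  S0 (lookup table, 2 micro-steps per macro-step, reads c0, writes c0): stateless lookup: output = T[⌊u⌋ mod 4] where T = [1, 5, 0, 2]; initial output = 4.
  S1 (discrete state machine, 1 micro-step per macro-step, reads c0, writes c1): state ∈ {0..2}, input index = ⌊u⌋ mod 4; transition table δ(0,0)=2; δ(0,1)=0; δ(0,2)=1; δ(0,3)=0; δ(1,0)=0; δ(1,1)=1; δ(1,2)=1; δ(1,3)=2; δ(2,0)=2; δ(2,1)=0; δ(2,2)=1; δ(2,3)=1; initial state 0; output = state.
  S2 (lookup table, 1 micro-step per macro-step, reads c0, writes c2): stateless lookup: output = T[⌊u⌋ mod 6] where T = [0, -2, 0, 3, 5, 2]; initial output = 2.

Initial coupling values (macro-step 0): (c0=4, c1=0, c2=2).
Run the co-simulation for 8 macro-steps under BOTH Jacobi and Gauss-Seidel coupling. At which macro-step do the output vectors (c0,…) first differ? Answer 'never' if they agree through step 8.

first divergence at macro-step: 1

[Jacobi] macro 1: S0 reads c0=4 → after 2×micro: 1; S1 reads c0=4 → after 1×micro: 2; S2 reads c0=4 → after 1×micro: 5 ⇒ (c0=1, c1=2, c2=5)
[Jacobi] macro 2: S0 reads c0=1 → after 2×micro: 5; S1 reads c0=1 → after 1×micro: 0; S2 reads c0=1 → after 1×micro: -2 ⇒ (c0=5, c1=0, c2=-2)
[Jacobi] macro 3: S0 reads c0=5 → after 2×micro: 5; S1 reads c0=5 → after 1×micro: 0; S2 reads c0=5 → after 1×micro: 2 ⇒ (c0=5, c1=0, c2=2)
[Jacobi] macro 4: S0 reads c0=5 → after 2×micro: 5; S1 reads c0=5 → after 1×micro: 0; S2 reads c0=5 → after 1×micro: 2 ⇒ (c0=5, c1=0, c2=2)
[Jacobi] macro 5: S0 reads c0=5 → after 2×micro: 5; S1 reads c0=5 → after 1×micro: 0; S2 reads c0=5 → after 1×micro: 2 ⇒ (c0=5, c1=0, c2=2)
[Jacobi] macro 6: S0 reads c0=5 → after 2×micro: 5; S1 reads c0=5 → after 1×micro: 0; S2 reads c0=5 → after 1×micro: 2 ⇒ (c0=5, c1=0, c2=2)
[Jacobi] macro 7: S0 reads c0=5 → after 2×micro: 5; S1 reads c0=5 → after 1×micro: 0; S2 reads c0=5 → after 1×micro: 2 ⇒ (c0=5, c1=0, c2=2)
[Jacobi] macro 8: S0 reads c0=5 → after 2×micro: 5; S1 reads c0=5 → after 1×micro: 0; S2 reads c0=5 → after 1×micro: 2 ⇒ (c0=5, c1=0, c2=2)
[Gauss-Seidel] macro 1: S0 reads c0=4 → after 2×micro: 1; S1 reads c0=1 → after 1×micro: 0; S2 reads c0=1 → after 1×micro: -2 ⇒ (c0=1, c1=0, c2=-2)
[Gauss-Seidel] macro 2: S0 reads c0=1 → after 2×micro: 5; S1 reads c0=5 → after 1×micro: 0; S2 reads c0=5 → after 1×micro: 2 ⇒ (c0=5, c1=0, c2=2)
[Gauss-Seidel] macro 3: S0 reads c0=5 → after 2×micro: 5; S1 reads c0=5 → after 1×micro: 0; S2 reads c0=5 → after 1×micro: 2 ⇒ (c0=5, c1=0, c2=2)
[Gauss-Seidel] macro 4: S0 reads c0=5 → after 2×micro: 5; S1 reads c0=5 → after 1×micro: 0; S2 reads c0=5 → after 1×micro: 2 ⇒ (c0=5, c1=0, c2=2)
[Gauss-Seidel] macro 5: S0 reads c0=5 → after 2×micro: 5; S1 reads c0=5 → after 1×micro: 0; S2 reads c0=5 → after 1×micro: 2 ⇒ (c0=5, c1=0, c2=2)
[Gauss-Seidel] macro 6: S0 reads c0=5 → after 2×micro: 5; S1 reads c0=5 → after 1×micro: 0; S2 reads c0=5 → after 1×micro: 2 ⇒ (c0=5, c1=0, c2=2)
[Gauss-Seidel] macro 7: S0 reads c0=5 → after 2×micro: 5; S1 reads c0=5 → after 1×micro: 0; S2 reads c0=5 → after 1×micro: 2 ⇒ (c0=5, c1=0, c2=2)
[Gauss-Seidel] macro 8: S0 reads c0=5 → after 2×micro: 5; S1 reads c0=5 → after 1×micro: 0; S2 reads c0=5 → after 1×micro: 2 ⇒ (c0=5, c1=0, c2=2)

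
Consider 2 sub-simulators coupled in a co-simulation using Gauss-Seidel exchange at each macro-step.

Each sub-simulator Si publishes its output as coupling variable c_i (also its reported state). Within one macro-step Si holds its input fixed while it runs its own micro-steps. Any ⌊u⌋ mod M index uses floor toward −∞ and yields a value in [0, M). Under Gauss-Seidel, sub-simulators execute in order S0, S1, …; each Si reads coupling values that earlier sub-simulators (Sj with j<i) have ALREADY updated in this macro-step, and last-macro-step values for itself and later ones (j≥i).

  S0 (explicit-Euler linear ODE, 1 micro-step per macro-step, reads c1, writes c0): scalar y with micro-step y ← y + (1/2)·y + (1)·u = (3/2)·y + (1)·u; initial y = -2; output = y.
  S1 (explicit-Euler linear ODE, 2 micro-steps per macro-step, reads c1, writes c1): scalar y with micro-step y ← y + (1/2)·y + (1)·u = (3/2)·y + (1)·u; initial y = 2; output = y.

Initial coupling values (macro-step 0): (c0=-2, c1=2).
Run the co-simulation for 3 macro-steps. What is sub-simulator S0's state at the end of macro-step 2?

macro 1: S0 reads c1=2 → after 1×micro: -1; S1 reads c1=2 → after 2×micro: 19/2 ⇒ (c0=-1, c1=19/2)
macro 2: S0 reads c1=19/2 → after 1×micro: 8; S1 reads c1=19/2 → after 2×micro: 361/8 ⇒ (c0=8, c1=361/8)
macro 3: S0 reads c1=361/8 → after 1×micro: 457/8; S1 reads c1=361/8 → after 2×micro: 6859/32 ⇒ (c0=457/8, c1=6859/32)

S0 state at macro-step 2 = 8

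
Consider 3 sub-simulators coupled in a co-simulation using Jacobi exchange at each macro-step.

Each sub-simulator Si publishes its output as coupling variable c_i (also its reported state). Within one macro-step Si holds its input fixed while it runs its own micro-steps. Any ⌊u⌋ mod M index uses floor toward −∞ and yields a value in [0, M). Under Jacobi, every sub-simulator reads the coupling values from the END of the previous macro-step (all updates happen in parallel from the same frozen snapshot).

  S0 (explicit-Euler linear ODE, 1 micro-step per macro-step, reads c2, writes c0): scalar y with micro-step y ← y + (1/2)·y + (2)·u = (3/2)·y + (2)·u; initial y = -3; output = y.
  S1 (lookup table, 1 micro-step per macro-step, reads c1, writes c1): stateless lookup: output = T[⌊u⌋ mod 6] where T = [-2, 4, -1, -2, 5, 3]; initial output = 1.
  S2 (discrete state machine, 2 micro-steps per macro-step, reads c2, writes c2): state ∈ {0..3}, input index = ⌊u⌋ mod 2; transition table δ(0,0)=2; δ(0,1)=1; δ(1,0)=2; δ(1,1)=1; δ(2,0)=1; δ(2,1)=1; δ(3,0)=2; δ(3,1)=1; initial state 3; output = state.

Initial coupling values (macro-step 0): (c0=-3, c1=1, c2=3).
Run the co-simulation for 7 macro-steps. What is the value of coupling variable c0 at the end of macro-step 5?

macro 1: S0 reads c2=3 → after 1×micro: 3/2; S1 reads c1=1 → after 1×micro: 4; S2 reads c2=3 → after 2×micro: 1 ⇒ (c0=3/2, c1=4, c2=1)
macro 2: S0 reads c2=1 → after 1×micro: 17/4; S1 reads c1=4 → after 1×micro: 5; S2 reads c2=1 → after 2×micro: 1 ⇒ (c0=17/4, c1=5, c2=1)
macro 3: S0 reads c2=1 → after 1×micro: 67/8; S1 reads c1=5 → after 1×micro: 3; S2 reads c2=1 → after 2×micro: 1 ⇒ (c0=67/8, c1=3, c2=1)
macro 4: S0 reads c2=1 → after 1×micro: 233/16; S1 reads c1=3 → after 1×micro: -2; S2 reads c2=1 → after 2×micro: 1 ⇒ (c0=233/16, c1=-2, c2=1)
macro 5: S0 reads c2=1 → after 1×micro: 763/32; S1 reads c1=-2 → after 1×micro: 5; S2 reads c2=1 → after 2×micro: 1 ⇒ (c0=763/32, c1=5, c2=1)
macro 6: S0 reads c2=1 → after 1×micro: 2417/64; S1 reads c1=5 → after 1×micro: 3; S2 reads c2=1 → after 2×micro: 1 ⇒ (c0=2417/64, c1=3, c2=1)
macro 7: S0 reads c2=1 → after 1×micro: 7507/128; S1 reads c1=3 → after 1×micro: -2; S2 reads c2=1 → after 2×micro: 1 ⇒ (c0=7507/128, c1=-2, c2=1)

c0 at macro-step 5 = 763/32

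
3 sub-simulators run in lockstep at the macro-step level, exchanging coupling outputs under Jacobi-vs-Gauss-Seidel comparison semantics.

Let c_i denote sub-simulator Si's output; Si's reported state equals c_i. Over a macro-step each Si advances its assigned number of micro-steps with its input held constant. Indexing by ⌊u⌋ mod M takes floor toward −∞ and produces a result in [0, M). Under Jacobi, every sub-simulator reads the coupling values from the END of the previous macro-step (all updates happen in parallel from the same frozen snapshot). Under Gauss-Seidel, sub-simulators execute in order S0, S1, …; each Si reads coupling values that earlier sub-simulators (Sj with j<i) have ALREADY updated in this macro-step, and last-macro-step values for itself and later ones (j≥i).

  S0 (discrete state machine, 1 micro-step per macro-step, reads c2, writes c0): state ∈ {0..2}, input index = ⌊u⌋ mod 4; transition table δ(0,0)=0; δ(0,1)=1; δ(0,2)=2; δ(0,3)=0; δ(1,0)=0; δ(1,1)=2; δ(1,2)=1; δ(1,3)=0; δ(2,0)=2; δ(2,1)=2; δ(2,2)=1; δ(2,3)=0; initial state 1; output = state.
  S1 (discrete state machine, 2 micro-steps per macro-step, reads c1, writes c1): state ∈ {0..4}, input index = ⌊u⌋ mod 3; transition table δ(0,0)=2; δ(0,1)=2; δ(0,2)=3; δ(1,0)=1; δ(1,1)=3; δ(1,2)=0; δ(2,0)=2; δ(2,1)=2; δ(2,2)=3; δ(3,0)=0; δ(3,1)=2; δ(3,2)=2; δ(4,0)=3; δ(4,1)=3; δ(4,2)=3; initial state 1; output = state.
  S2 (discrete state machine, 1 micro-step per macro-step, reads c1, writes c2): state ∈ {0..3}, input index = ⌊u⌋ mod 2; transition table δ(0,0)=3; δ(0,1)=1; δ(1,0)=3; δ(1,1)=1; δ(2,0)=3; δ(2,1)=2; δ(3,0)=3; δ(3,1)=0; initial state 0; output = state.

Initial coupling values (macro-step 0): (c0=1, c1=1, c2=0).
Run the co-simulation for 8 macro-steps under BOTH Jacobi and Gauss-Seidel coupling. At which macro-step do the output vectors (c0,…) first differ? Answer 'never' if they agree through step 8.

first divergence at macro-step: 1

[Jacobi] macro 1: S0 reads c2=0 → after 1×micro: 0; S1 reads c1=1 → after 2×micro: 2; S2 reads c1=1 → after 1×micro: 1 ⇒ (c0=0, c1=2, c2=1)
[Jacobi] macro 2: S0 reads c2=1 → after 1×micro: 1; S1 reads c1=2 → after 2×micro: 2; S2 reads c1=2 → after 1×micro: 3 ⇒ (c0=1, c1=2, c2=3)
[Jacobi] macro 3: S0 reads c2=3 → after 1×micro: 0; S1 reads c1=2 → after 2×micro: 2; S2 reads c1=2 → after 1×micro: 3 ⇒ (c0=0, c1=2, c2=3)
[Jacobi] macro 4: S0 reads c2=3 → after 1×micro: 0; S1 reads c1=2 → after 2×micro: 2; S2 reads c1=2 → after 1×micro: 3 ⇒ (c0=0, c1=2, c2=3)
[Jacobi] macro 5: S0 reads c2=3 → after 1×micro: 0; S1 reads c1=2 → after 2×micro: 2; S2 reads c1=2 → after 1×micro: 3 ⇒ (c0=0, c1=2, c2=3)
[Jacobi] macro 6: S0 reads c2=3 → after 1×micro: 0; S1 reads c1=2 → after 2×micro: 2; S2 reads c1=2 → after 1×micro: 3 ⇒ (c0=0, c1=2, c2=3)
[Jacobi] macro 7: S0 reads c2=3 → after 1×micro: 0; S1 reads c1=2 → after 2×micro: 2; S2 reads c1=2 → after 1×micro: 3 ⇒ (c0=0, c1=2, c2=3)
[Jacobi] macro 8: S0 reads c2=3 → after 1×micro: 0; S1 reads c1=2 → after 2×micro: 2; S2 reads c1=2 → after 1×micro: 3 ⇒ (c0=0, c1=2, c2=3)
[Gauss-Seidel] macro 1: S0 reads c2=0 → after 1×micro: 0; S1 reads c1=1 → after 2×micro: 2; S2 reads c1=2 → after 1×micro: 3 ⇒ (c0=0, c1=2, c2=3)
[Gauss-Seidel] macro 2: S0 reads c2=3 → after 1×micro: 0; S1 reads c1=2 → after 2×micro: 2; S2 reads c1=2 → after 1×micro: 3 ⇒ (c0=0, c1=2, c2=3)
[Gauss-Seidel] macro 3: S0 reads c2=3 → after 1×micro: 0; S1 reads c1=2 → after 2×micro: 2; S2 reads c1=2 → after 1×micro: 3 ⇒ (c0=0, c1=2, c2=3)
[Gauss-Seidel] macro 4: S0 reads c2=3 → after 1×micro: 0; S1 reads c1=2 → after 2×micro: 2; S2 reads c1=2 → after 1×micro: 3 ⇒ (c0=0, c1=2, c2=3)
[Gauss-Seidel] macro 5: S0 reads c2=3 → after 1×micro: 0; S1 reads c1=2 → after 2×micro: 2; S2 reads c1=2 → after 1×micro: 3 ⇒ (c0=0, c1=2, c2=3)
[Gauss-Seidel] macro 6: S0 reads c2=3 → after 1×micro: 0; S1 reads c1=2 → after 2×micro: 2; S2 reads c1=2 → after 1×micro: 3 ⇒ (c0=0, c1=2, c2=3)
[Gauss-Seidel] macro 7: S0 reads c2=3 → after 1×micro: 0; S1 reads c1=2 → after 2×micro: 2; S2 reads c1=2 → after 1×micro: 3 ⇒ (c0=0, c1=2, c2=3)
[Gauss-Seidel] macro 8: S0 reads c2=3 → after 1×micro: 0; S1 reads c1=2 → after 2×micro: 2; S2 reads c1=2 → after 1×micro: 3 ⇒ (c0=0, c1=2, c2=3)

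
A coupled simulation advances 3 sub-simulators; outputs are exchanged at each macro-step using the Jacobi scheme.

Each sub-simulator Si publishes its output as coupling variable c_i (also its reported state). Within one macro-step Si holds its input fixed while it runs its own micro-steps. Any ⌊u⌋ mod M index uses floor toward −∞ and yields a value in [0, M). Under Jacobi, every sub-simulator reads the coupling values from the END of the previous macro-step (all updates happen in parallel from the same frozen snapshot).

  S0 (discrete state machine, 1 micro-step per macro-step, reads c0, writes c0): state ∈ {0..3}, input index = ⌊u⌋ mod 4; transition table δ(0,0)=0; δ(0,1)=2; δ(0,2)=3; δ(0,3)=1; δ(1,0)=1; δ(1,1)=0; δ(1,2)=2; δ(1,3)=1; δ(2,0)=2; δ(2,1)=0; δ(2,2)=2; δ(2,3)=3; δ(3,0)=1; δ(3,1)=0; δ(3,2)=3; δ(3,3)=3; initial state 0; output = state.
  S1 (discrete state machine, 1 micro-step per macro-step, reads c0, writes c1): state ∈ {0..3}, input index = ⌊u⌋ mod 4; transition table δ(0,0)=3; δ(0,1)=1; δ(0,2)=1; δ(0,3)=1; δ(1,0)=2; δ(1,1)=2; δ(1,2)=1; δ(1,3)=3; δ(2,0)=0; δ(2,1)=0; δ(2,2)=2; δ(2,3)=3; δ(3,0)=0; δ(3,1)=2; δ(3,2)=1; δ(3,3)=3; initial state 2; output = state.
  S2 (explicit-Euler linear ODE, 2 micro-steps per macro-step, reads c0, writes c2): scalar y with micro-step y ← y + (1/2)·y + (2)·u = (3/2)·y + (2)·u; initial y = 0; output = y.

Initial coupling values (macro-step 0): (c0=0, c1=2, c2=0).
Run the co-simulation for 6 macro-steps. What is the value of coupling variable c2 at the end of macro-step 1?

macro 1: S0 reads c0=0 → after 1×micro: 0; S1 reads c0=0 → after 1×micro: 0; S2 reads c0=0 → after 2×micro: 0 ⇒ (c0=0, c1=0, c2=0)
macro 2: S0 reads c0=0 → after 1×micro: 0; S1 reads c0=0 → after 1×micro: 3; S2 reads c0=0 → after 2×micro: 0 ⇒ (c0=0, c1=3, c2=0)
macro 3: S0 reads c0=0 → after 1×micro: 0; S1 reads c0=0 → after 1×micro: 0; S2 reads c0=0 → after 2×micro: 0 ⇒ (c0=0, c1=0, c2=0)
macro 4: S0 reads c0=0 → after 1×micro: 0; S1 reads c0=0 → after 1×micro: 3; S2 reads c0=0 → after 2×micro: 0 ⇒ (c0=0, c1=3, c2=0)
macro 5: S0 reads c0=0 → after 1×micro: 0; S1 reads c0=0 → after 1×micro: 0; S2 reads c0=0 → after 2×micro: 0 ⇒ (c0=0, c1=0, c2=0)
macro 6: S0 reads c0=0 → after 1×micro: 0; S1 reads c0=0 → after 1×micro: 3; S2 reads c0=0 → after 2×micro: 0 ⇒ (c0=0, c1=3, c2=0)

c2 at macro-step 1 = 0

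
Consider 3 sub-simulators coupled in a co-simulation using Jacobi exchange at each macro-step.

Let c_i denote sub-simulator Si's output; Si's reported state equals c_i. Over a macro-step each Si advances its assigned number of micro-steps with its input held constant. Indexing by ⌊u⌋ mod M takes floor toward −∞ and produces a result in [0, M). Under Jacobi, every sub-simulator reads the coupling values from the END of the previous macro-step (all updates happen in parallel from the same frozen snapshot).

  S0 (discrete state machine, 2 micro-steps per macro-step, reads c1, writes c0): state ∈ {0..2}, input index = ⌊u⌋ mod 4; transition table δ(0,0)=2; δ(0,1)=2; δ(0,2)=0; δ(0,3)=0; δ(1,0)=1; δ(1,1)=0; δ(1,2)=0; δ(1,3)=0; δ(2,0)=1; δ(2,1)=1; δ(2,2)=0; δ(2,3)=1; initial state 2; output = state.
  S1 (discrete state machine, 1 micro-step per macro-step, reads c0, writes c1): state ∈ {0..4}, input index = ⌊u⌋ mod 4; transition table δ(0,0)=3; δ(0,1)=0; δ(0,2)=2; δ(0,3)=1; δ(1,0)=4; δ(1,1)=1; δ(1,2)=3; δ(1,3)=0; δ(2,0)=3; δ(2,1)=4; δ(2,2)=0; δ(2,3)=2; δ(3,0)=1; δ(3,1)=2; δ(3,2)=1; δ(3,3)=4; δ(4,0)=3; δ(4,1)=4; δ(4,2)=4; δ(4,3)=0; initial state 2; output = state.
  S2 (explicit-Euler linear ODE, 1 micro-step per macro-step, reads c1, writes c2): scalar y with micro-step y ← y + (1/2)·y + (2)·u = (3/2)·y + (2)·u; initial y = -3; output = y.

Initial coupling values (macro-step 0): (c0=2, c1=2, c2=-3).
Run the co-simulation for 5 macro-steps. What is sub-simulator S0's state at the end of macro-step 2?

S0 state at macro-step 2 = 1

macro 1: S0 reads c1=2 → after 2×micro: 0; S1 reads c0=2 → after 1×micro: 0; S2 reads c1=2 → after 1×micro: -1/2 ⇒ (c0=0, c1=0, c2=-1/2)
macro 2: S0 reads c1=0 → after 2×micro: 1; S1 reads c0=0 → after 1×micro: 3; S2 reads c1=0 → after 1×micro: -3/4 ⇒ (c0=1, c1=3, c2=-3/4)
macro 3: S0 reads c1=3 → after 2×micro: 0; S1 reads c0=1 → after 1×micro: 2; S2 reads c1=3 → after 1×micro: 39/8 ⇒ (c0=0, c1=2, c2=39/8)
macro 4: S0 reads c1=2 → after 2×micro: 0; S1 reads c0=0 → after 1×micro: 3; S2 reads c1=2 → after 1×micro: 181/16 ⇒ (c0=0, c1=3, c2=181/16)
macro 5: S0 reads c1=3 → after 2×micro: 0; S1 reads c0=0 → after 1×micro: 1; S2 reads c1=3 → after 1×micro: 735/32 ⇒ (c0=0, c1=1, c2=735/32)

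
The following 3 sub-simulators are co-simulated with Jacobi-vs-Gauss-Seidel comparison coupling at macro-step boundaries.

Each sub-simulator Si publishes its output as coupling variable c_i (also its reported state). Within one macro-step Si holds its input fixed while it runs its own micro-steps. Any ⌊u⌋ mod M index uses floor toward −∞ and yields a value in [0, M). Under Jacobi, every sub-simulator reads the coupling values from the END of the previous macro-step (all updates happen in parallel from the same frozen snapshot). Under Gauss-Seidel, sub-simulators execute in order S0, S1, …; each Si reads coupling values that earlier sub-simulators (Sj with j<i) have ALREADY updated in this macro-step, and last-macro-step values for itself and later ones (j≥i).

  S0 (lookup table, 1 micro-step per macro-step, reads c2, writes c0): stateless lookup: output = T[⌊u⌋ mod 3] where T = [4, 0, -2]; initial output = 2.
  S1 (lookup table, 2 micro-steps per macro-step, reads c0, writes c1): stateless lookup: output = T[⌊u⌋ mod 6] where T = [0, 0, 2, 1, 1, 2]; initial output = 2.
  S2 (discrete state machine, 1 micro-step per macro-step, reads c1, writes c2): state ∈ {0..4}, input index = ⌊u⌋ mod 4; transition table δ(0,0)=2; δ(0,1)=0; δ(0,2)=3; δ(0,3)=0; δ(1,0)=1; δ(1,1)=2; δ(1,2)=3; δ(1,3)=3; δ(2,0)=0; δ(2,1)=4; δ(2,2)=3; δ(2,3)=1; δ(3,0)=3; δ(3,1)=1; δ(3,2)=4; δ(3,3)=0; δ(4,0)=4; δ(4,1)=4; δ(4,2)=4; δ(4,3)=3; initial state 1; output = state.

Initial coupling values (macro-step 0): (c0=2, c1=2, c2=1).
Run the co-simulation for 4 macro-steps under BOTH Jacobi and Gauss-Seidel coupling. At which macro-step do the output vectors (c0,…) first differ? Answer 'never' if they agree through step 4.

[Jacobi] macro 1: S0 reads c2=1 → after 1×micro: 0; S1 reads c0=2 → after 2×micro: 2; S2 reads c1=2 → after 1×micro: 3 ⇒ (c0=0, c1=2, c2=3)
[Jacobi] macro 2: S0 reads c2=3 → after 1×micro: 4; S1 reads c0=0 → after 2×micro: 0; S2 reads c1=2 → after 1×micro: 4 ⇒ (c0=4, c1=0, c2=4)
[Jacobi] macro 3: S0 reads c2=4 → after 1×micro: 0; S1 reads c0=4 → after 2×micro: 1; S2 reads c1=0 → after 1×micro: 4 ⇒ (c0=0, c1=1, c2=4)
[Jacobi] macro 4: S0 reads c2=4 → after 1×micro: 0; S1 reads c0=0 → after 2×micro: 0; S2 reads c1=1 → after 1×micro: 4 ⇒ (c0=0, c1=0, c2=4)
[Gauss-Seidel] macro 1: S0 reads c2=1 → after 1×micro: 0; S1 reads c0=0 → after 2×micro: 0; S2 reads c1=0 → after 1×micro: 1 ⇒ (c0=0, c1=0, c2=1)
[Gauss-Seidel] macro 2: S0 reads c2=1 → after 1×micro: 0; S1 reads c0=0 → after 2×micro: 0; S2 reads c1=0 → after 1×micro: 1 ⇒ (c0=0, c1=0, c2=1)
[Gauss-Seidel] macro 3: S0 reads c2=1 → after 1×micro: 0; S1 reads c0=0 → after 2×micro: 0; S2 reads c1=0 → after 1×micro: 1 ⇒ (c0=0, c1=0, c2=1)
[Gauss-Seidel] macro 4: S0 reads c2=1 → after 1×micro: 0; S1 reads c0=0 → after 2×micro: 0; S2 reads c1=0 → after 1×micro: 1 ⇒ (c0=0, c1=0, c2=1)

first divergence at macro-step: 1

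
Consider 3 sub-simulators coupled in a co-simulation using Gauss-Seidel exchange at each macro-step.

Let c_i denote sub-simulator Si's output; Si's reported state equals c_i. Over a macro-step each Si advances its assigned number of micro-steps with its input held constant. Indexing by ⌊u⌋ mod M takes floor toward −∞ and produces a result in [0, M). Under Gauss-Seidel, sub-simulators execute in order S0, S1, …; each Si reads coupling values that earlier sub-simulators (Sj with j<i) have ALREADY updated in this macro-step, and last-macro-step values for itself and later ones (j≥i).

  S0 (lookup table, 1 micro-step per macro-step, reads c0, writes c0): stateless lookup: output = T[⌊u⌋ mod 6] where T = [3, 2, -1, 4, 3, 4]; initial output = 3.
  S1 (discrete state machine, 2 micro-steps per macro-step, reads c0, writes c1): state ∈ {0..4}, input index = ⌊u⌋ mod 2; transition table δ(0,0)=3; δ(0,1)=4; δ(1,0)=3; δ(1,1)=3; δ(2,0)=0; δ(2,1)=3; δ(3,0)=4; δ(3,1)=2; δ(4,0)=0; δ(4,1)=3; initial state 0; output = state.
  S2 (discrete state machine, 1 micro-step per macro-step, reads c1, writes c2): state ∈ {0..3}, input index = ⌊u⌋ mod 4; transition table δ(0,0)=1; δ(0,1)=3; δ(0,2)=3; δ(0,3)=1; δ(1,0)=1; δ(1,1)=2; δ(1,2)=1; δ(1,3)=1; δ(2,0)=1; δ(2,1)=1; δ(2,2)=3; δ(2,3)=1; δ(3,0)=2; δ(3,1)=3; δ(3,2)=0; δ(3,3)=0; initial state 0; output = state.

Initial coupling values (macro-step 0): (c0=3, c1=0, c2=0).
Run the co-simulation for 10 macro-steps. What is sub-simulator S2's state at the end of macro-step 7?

S2 state at macro-step 7 = 1

macro 1: S0 reads c0=3 → after 1×micro: 4; S1 reads c0=4 → after 2×micro: 4; S2 reads c1=4 → after 1×micro: 1 ⇒ (c0=4, c1=4, c2=1)
macro 2: S0 reads c0=4 → after 1×micro: 3; S1 reads c0=3 → after 2×micro: 2; S2 reads c1=2 → after 1×micro: 1 ⇒ (c0=3, c1=2, c2=1)
macro 3: S0 reads c0=3 → after 1×micro: 4; S1 reads c0=4 → after 2×micro: 3; S2 reads c1=3 → after 1×micro: 1 ⇒ (c0=4, c1=3, c2=1)
macro 4: S0 reads c0=4 → after 1×micro: 3; S1 reads c0=3 → after 2×micro: 3; S2 reads c1=3 → after 1×micro: 1 ⇒ (c0=3, c1=3, c2=1)
macro 5: S0 reads c0=3 → after 1×micro: 4; S1 reads c0=4 → after 2×micro: 0; S2 reads c1=0 → after 1×micro: 1 ⇒ (c0=4, c1=0, c2=1)
macro 6: S0 reads c0=4 → after 1×micro: 3; S1 reads c0=3 → after 2×micro: 3; S2 reads c1=3 → after 1×micro: 1 ⇒ (c0=3, c1=3, c2=1)
macro 7: S0 reads c0=3 → after 1×micro: 4; S1 reads c0=4 → after 2×micro: 0; S2 reads c1=0 → after 1×micro: 1 ⇒ (c0=4, c1=0, c2=1)
macro 8: S0 reads c0=4 → after 1×micro: 3; S1 reads c0=3 → after 2×micro: 3; S2 reads c1=3 → after 1×micro: 1 ⇒ (c0=3, c1=3, c2=1)
macro 9: S0 reads c0=3 → after 1×micro: 4; S1 reads c0=4 → after 2×micro: 0; S2 reads c1=0 → after 1×micro: 1 ⇒ (c0=4, c1=0, c2=1)
macro 10: S0 reads c0=4 → after 1×micro: 3; S1 reads c0=3 → after 2×micro: 3; S2 reads c1=3 → after 1×micro: 1 ⇒ (c0=3, c1=3, c2=1)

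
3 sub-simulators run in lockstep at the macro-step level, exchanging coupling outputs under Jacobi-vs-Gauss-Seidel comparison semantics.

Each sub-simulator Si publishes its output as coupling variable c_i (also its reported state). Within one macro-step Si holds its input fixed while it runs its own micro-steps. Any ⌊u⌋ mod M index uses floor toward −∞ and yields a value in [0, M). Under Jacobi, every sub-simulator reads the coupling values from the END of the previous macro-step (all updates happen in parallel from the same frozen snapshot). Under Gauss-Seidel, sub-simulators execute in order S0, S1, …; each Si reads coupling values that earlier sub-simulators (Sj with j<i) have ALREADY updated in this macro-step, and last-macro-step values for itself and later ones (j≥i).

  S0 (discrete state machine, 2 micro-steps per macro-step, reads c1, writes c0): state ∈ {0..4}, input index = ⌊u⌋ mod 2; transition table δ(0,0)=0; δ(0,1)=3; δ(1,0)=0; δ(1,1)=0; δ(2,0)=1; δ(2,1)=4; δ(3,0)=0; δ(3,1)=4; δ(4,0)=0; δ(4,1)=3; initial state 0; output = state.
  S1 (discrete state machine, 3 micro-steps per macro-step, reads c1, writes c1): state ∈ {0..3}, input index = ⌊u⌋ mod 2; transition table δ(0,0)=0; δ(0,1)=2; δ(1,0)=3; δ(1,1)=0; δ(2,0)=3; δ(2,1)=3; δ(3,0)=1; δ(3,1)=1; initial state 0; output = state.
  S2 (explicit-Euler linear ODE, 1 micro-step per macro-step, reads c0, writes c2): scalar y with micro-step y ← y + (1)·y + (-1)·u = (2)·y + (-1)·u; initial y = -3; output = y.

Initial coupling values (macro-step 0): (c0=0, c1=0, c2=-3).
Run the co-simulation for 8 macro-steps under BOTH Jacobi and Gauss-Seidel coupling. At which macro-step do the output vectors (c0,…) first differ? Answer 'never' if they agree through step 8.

first divergence at macro-step: never

[Jacobi] macro 1: S0 reads c1=0 → after 2×micro: 0; S1 reads c1=0 → after 3×micro: 0; S2 reads c0=0 → after 1×micro: -6 ⇒ (c0=0, c1=0, c2=-6)
[Jacobi] macro 2: S0 reads c1=0 → after 2×micro: 0; S1 reads c1=0 → after 3×micro: 0; S2 reads c0=0 → after 1×micro: -12 ⇒ (c0=0, c1=0, c2=-12)
[Jacobi] macro 3: S0 reads c1=0 → after 2×micro: 0; S1 reads c1=0 → after 3×micro: 0; S2 reads c0=0 → after 1×micro: -24 ⇒ (c0=0, c1=0, c2=-24)
[Jacobi] macro 4: S0 reads c1=0 → after 2×micro: 0; S1 reads c1=0 → after 3×micro: 0; S2 reads c0=0 → after 1×micro: -48 ⇒ (c0=0, c1=0, c2=-48)
[Jacobi] macro 5: S0 reads c1=0 → after 2×micro: 0; S1 reads c1=0 → after 3×micro: 0; S2 reads c0=0 → after 1×micro: -96 ⇒ (c0=0, c1=0, c2=-96)
[Jacobi] macro 6: S0 reads c1=0 → after 2×micro: 0; S1 reads c1=0 → after 3×micro: 0; S2 reads c0=0 → after 1×micro: -192 ⇒ (c0=0, c1=0, c2=-192)
[Jacobi] macro 7: S0 reads c1=0 → after 2×micro: 0; S1 reads c1=0 → after 3×micro: 0; S2 reads c0=0 → after 1×micro: -384 ⇒ (c0=0, c1=0, c2=-384)
[Jacobi] macro 8: S0 reads c1=0 → after 2×micro: 0; S1 reads c1=0 → after 3×micro: 0; S2 reads c0=0 → after 1×micro: -768 ⇒ (c0=0, c1=0, c2=-768)
[Gauss-Seidel] macro 1: S0 reads c1=0 → after 2×micro: 0; S1 reads c1=0 → after 3×micro: 0; S2 reads c0=0 → after 1×micro: -6 ⇒ (c0=0, c1=0, c2=-6)
[Gauss-Seidel] macro 2: S0 reads c1=0 → after 2×micro: 0; S1 reads c1=0 → after 3×micro: 0; S2 reads c0=0 → after 1×micro: -12 ⇒ (c0=0, c1=0, c2=-12)
[Gauss-Seidel] macro 3: S0 reads c1=0 → after 2×micro: 0; S1 reads c1=0 → after 3×micro: 0; S2 reads c0=0 → after 1×micro: -24 ⇒ (c0=0, c1=0, c2=-24)
[Gauss-Seidel] macro 4: S0 reads c1=0 → after 2×micro: 0; S1 reads c1=0 → after 3×micro: 0; S2 reads c0=0 → after 1×micro: -48 ⇒ (c0=0, c1=0, c2=-48)
[Gauss-Seidel] macro 5: S0 reads c1=0 → after 2×micro: 0; S1 reads c1=0 → after 3×micro: 0; S2 reads c0=0 → after 1×micro: -96 ⇒ (c0=0, c1=0, c2=-96)
[Gauss-Seidel] macro 6: S0 reads c1=0 → after 2×micro: 0; S1 reads c1=0 → after 3×micro: 0; S2 reads c0=0 → after 1×micro: -192 ⇒ (c0=0, c1=0, c2=-192)
[Gauss-Seidel] macro 7: S0 reads c1=0 → after 2×micro: 0; S1 reads c1=0 → after 3×micro: 0; S2 reads c0=0 → after 1×micro: -384 ⇒ (c0=0, c1=0, c2=-384)
[Gauss-Seidel] macro 8: S0 reads c1=0 → after 2×micro: 0; S1 reads c1=0 → after 3×micro: 0; S2 reads c0=0 → after 1×micro: -768 ⇒ (c0=0, c1=0, c2=-768)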